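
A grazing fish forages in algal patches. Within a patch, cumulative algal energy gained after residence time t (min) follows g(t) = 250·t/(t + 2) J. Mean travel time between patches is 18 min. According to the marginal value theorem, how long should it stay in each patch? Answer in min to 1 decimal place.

By the marginal value theorem, leave when the instantaneous gain rate g'(t) equals the habitat-wide average g(t)/(T + t).
g'(t) = 250·2/(t + 2)². Setting 250·2/(t+2)² = 250t/[(t+2)(18+t)] gives 2(18+t) = t(t+2), so t² = 2×18 = 36.
t* = √36 = 6 min.

6.0 min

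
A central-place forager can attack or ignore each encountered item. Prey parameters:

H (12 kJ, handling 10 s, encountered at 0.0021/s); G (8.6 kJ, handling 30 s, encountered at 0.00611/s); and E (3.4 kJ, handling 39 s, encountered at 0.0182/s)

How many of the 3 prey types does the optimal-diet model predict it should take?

3

E/h in descending order: H 1.2, G 0.287, E 0.0872 kJ/s. The optimal diet is the largest prefix of this list for which every included type satisfies E_i/h_i > R on the types above it.
Rate on top 1: 0.02468. G: 0.287 > 0.02468 → include.
Rate on top 2: 0.06456. E: 0.0872 > 0.06456 → include.
Optimal diet: H, G, E — 3 of 3 types.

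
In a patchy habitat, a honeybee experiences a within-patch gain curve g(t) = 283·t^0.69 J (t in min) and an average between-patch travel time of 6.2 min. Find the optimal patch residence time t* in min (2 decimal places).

13.80 min

Maximise g(t)/(T+t): set derivative to zero → g'(t)(T+t) = g(t).
g'(t) = 0.69·283·t^-0.31. Setting 0.69·283·t^-0.31 = 283·t^0.69/(6.2+t) gives 0.69(6.2+t) = t, so 0.31·t = 0.69×6.2.
t* = 0.69×6.2/0.31 = 13.8 min.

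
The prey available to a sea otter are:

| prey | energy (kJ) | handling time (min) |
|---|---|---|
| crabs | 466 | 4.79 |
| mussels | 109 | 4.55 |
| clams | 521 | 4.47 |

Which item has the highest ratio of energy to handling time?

clams

In descending order of E/h:
clams: 521/4.47 = 117 kJ/min
crabs: 466/4.79 = 97.3 kJ/min
mussels: 109/4.55 = 24 kJ/min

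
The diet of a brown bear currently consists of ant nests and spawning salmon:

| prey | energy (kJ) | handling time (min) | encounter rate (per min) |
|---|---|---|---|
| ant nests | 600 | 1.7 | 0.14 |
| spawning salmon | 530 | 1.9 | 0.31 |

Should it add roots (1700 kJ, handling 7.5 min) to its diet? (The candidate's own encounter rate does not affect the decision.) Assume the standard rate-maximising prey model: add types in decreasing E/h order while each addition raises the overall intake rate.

On ant nests and spawning salmon alone, R = ΣλE/(1+Σλh) = 248.3/1.827 = 135.9 kJ/min.
Profitability of roots: 1700/7.5 = 226.7 kJ/min.
226.7 > 135.9, so adding roots raises the average — include it.

Yes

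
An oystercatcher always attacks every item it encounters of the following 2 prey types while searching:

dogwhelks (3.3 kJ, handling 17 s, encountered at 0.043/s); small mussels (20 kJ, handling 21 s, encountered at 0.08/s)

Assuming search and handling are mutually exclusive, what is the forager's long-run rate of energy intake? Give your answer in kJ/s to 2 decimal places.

R = (0.043×3.3 + 0.08×20) / (1 + 0.043×17 + 0.08×21) = 1.742/3.411 = 0.5107 kJ/s.

0.51 kJ/s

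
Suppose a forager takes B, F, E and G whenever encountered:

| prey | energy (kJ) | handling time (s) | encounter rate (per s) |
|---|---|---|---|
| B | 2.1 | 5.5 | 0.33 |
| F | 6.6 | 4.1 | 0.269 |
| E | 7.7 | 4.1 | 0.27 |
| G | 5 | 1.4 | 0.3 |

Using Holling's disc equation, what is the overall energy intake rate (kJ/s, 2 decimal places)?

R = Σλ_iE_i / (1 + Σλ_ih_i)
Numerator: 0.33×2.1 + 0.269×6.6 + 0.27×7.7 + 0.3×5 = 6.047
Denominator: 1 + 0.33×5.5 + 0.269×4.1 + 0.27×4.1 + 0.3×1.4 = 5.445
R = 6.047/5.445 = 1.111 kJ/s

1.11 kJ/s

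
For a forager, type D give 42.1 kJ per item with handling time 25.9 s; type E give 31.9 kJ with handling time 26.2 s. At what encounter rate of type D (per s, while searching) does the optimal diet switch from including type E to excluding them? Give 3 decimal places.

0.115 per s

At the threshold, the rate on type D alone equals the profitability of type E: λ·42.1/(1 + λ·25.9) = 31.9/26.2 = 1.218.
Rearranging, λ(42.1 − 1.218×25.9) = 1.218, so λ = 1.218/10.57 = 0.1152 per s.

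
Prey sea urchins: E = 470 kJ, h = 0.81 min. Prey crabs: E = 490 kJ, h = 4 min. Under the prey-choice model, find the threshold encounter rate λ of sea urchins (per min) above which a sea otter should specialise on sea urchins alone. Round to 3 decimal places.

0.330 per min

The zero-one rule: include crabs iff E₂/h₂ > λE₁/(1+λh₁). Equality gives the switch point.
λE₁h₂ = E₂ + λE₂h₁ ⇒ λ = E₂/(E₁h₂ − E₂h₁) = 490/(1880 − 396.9) = 0.3304 per min.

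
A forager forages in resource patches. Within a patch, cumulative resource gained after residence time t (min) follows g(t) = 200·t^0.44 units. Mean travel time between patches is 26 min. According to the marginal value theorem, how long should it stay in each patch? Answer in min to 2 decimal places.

Maximise g(t)/(T+t): set derivative to zero → g'(t)(T+t) = g(t).
g'(t) = 0.44·200·t^-0.56. Setting 0.44·200·t^-0.56 = 200·t^0.44/(26+t) gives 0.44(26+t) = t, so 0.56·t = 0.44×26.
t* = 0.44×26/0.56 = 20.43 min.

20.43 min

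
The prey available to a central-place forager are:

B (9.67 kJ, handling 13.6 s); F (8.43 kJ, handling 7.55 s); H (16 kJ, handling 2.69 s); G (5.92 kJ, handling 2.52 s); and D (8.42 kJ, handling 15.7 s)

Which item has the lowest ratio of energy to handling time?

D

Profitability E/h (kJ/s): B = 9.67/13.6 = 0.711, F = 8.43/7.55 = 1.12, H = 16/2.69 = 5.95, G = 5.92/2.52 = 2.35, D = 8.42/15.7 = 0.536.
Ranked: H > G > F > B > D.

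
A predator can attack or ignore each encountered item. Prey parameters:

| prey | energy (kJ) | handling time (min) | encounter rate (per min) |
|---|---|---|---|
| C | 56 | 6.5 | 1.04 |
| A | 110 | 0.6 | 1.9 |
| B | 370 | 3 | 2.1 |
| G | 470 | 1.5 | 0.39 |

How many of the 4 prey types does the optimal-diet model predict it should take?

Rank by E/h (kJ/min): G 313, A 183, B 123, C 8.62. Include each in turn until the next type's E/h falls below the running intake rate.
Rate on top 1: 115.6. A: 183 > 115.6 → include.
Rate on top 2: 144. B: 123 < 144 → exclude; stop.
Optimal diet: G, A — 2 of 4 types.

2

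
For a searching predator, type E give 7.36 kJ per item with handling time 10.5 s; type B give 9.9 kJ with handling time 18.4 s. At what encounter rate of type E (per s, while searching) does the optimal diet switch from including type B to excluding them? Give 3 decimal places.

The zero-one rule: include type B iff E₂/h₂ > λE₁/(1+λh₁). Equality gives the switch point.
λE₁h₂ = E₂ + λE₂h₁ ⇒ λ = E₂/(E₁h₂ − E₂h₁) = 9.9/(135.4 − 104) = 0.3145 per s.

0.315 per s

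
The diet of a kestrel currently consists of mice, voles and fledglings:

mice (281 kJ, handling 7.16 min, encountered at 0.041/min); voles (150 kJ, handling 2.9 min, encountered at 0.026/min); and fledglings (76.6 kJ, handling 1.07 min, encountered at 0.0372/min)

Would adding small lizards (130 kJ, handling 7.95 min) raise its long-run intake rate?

Yes

On mice, voles and fledglings alone, R = ΣλE/(1+Σλh) = 18.27/1.409 = 12.97 kJ/min.
Profitability of small lizards: 130/7.95 = 16.35 kJ/min.
Since 16.35 > R, including small lizards increases the long-run rate.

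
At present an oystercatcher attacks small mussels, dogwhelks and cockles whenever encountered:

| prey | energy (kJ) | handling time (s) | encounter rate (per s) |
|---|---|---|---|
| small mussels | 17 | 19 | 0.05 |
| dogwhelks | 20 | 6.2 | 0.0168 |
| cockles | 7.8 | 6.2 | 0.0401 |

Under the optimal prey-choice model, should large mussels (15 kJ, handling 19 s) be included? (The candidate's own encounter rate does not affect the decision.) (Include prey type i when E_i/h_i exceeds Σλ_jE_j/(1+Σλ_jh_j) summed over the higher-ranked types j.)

Yes

On small mussels, dogwhelks and cockles alone, R = ΣλE/(1+Σλh) = 1.499/2.303 = 0.6509 kJ/s.
large mussels: E/h = 15/19 = 0.7895 kJ/s.
0.7895 > 0.6509, so adding large mussels raises the average — include it.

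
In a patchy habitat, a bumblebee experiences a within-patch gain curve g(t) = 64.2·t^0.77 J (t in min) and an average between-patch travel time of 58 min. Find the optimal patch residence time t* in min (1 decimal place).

194.2 min

Optimal t* satisfies g'(t*) = g(t*)/(T + t*).
g'(t) = 0.77·64.2·t^-0.23. Setting 0.77·64.2·t^-0.23 = 64.2·t^0.77/(58+t) gives 0.77(58+t) = t, so 0.23·t = 0.77×58.
t* = 0.77×58/0.23 = 194.2 min.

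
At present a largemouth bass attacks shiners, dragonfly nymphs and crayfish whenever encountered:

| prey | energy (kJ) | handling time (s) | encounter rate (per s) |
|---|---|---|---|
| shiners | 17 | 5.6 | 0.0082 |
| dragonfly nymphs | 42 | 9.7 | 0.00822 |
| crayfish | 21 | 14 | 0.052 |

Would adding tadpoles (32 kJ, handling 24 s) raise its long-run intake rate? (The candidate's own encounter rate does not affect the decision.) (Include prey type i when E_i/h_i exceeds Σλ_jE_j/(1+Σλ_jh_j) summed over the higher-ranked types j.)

Yes

On shiners, dragonfly nymphs and crayfish alone, R = ΣλE/(1+Σλh) = 1.577/1.854 = 0.8506 kJ/s.
Profitability of tadpoles: 32/24 = 1.333 kJ/s.
Since 1.333 > R, including tadpoles increases the long-run rate.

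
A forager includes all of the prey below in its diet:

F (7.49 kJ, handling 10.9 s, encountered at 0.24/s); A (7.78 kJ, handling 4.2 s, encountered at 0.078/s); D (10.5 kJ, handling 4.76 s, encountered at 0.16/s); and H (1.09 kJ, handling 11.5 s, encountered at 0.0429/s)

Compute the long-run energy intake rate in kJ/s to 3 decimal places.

0.795 kJ/s

R = (0.24×7.49 + 0.078×7.78 + 0.16×10.5 + 0.0429×1.09) / (1 + 0.24×10.9 + 0.078×4.2 + 0.16×4.76 + 0.0429×11.5) = 4.131/5.199 = 0.7947 kJ/s.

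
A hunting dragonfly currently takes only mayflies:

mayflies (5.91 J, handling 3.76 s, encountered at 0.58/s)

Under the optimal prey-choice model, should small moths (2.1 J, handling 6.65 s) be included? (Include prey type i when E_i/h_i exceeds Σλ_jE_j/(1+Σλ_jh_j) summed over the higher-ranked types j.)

On mayflies alone, R = ΣλE/(1+Σλh) = 3.428/3.181 = 1.078 J/s.
small moths: E/h = 2.1/6.65 = 0.3158 J/s.
Since 0.3158 < R, time spent handling small moths is better spent searching.

No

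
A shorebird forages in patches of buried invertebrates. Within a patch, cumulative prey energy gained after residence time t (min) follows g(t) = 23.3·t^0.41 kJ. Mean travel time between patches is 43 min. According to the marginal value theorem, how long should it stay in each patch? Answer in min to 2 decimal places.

Maximise g(t)/(T+t): set derivative to zero → g'(t)(T+t) = g(t).
g'(t) = 0.41·23.3·t^-0.59. Setting 0.41·23.3·t^-0.59 = 23.3·t^0.41/(43+t) gives 0.41(43+t) = t, so 0.59·t = 0.41×43.
t* = 0.41×43/0.59 = 29.88 min.

29.88 min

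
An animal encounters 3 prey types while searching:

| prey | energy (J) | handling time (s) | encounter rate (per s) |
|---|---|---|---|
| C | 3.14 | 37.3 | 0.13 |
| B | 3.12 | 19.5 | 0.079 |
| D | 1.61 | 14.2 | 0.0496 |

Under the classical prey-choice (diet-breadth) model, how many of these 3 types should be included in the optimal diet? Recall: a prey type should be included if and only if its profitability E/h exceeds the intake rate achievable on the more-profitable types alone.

2

Profitabilities (E/h, J/s): B 0.16, D 0.113, C 0.0842. Add prey in this order while the next type's profitability exceeds the intake rate on those already taken.
Rate on top 1: 0.09702. D: 0.113 > 0.09702 → include.
Rate on top 2: 0.1006. C: 0.0842 < 0.1006 → exclude; stop.
Optimal diet: B, D — 2 of 3 types.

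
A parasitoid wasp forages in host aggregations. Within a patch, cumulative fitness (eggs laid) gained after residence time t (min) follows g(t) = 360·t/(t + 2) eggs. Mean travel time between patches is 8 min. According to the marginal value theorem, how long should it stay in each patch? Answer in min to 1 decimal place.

Maximise g(t)/(T+t): set derivative to zero → g'(t)(T+t) = g(t).
g'(t) = 360·2/(t + 2)². Setting 360·2/(t+2)² = 360t/[(t+2)(8+t)] gives 2(8+t) = t(t+2), so t² = 2×8 = 16.
t* = √16 = 4 min.

4.0 min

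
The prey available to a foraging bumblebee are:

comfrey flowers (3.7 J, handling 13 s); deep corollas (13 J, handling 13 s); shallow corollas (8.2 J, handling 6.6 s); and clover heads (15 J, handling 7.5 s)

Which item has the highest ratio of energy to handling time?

Profitability E/h (J/s): comfrey flowers = 3.7/13 = 0.285, deep corollas = 13/13 = 1, shallow corollas = 8.2/6.6 = 1.24, clover heads = 15/7.5 = 2.
Ranked: clover heads > shallow corollas > deep corollas > comfrey flowers.

clover heads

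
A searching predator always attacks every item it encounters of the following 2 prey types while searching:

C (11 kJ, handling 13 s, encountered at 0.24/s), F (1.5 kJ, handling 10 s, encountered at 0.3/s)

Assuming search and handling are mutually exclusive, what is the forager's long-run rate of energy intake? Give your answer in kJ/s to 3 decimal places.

R = Σλ_iE_i / (1 + Σλ_ih_i)
Numerator: 0.24×11 + 0.3×1.5 = 3.09
Denominator: 1 + 0.24×13 + 0.3×10 = 7.12
R = 3.09/7.12 = 0.434 kJ/s

0.434 kJ/s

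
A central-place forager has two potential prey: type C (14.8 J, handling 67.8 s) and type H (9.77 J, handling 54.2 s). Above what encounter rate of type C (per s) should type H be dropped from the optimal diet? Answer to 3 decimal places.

0.070 per s

Drop type H once their profitability E₂/h₂ falls below the rate achievable on type C alone: E₂/h₂ = λE₁/(1 + λh₁).
Solve for λ: λE₁h₂ = E₂(1 + λh₁) → λ(E₁h₂ − E₂h₁) = E₂ → λ = E₂/(E₁h₂ − E₂h₁).
λ = 9.77/(14.8×54.2 − 9.77×67.8) = 9.77/139.8 = 0.06991 per s.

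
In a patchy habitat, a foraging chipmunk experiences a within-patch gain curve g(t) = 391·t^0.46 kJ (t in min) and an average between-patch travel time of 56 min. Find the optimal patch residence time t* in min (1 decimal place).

47.7 min

Optimal t* satisfies g'(t*) = g(t*)/(T + t*).
g'(t) = 0.46·391·t^-0.54. Setting 0.46·391·t^-0.54 = 391·t^0.46/(56+t) gives 0.46(56+t) = t, so 0.54·t = 0.46×56.
t* = 0.46×56/0.54 = 47.7 min.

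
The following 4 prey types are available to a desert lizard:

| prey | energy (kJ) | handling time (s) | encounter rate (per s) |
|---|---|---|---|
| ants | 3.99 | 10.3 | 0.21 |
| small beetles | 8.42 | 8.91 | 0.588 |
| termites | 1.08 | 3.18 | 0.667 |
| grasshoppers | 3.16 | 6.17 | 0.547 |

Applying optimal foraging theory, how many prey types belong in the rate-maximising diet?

1

Profitabilities (E/h, kJ/s): small beetles 0.945, grasshoppers 0.512, ants 0.387, termites 0.34. Add prey in this order while the next type's profitability exceeds the intake rate on those already taken.
Rate on top 1: 0.7935. grasshoppers: 0.512 < 0.7935 → exclude; stop.
Optimal diet: small beetles — 1 of 4 types.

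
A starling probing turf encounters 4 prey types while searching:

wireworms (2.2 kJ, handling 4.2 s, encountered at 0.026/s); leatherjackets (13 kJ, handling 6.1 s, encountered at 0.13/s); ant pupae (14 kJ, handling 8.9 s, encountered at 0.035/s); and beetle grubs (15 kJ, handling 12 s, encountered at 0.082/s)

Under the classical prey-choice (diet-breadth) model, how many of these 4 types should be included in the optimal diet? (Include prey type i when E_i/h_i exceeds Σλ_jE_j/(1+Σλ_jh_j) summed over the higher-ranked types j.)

E/h in descending order: leatherjackets 2.13, ant pupae 1.57, beetle grubs 1.25, wireworms 0.524 kJ/s. The optimal diet is the largest prefix of this list for which every included type satisfies E_i/h_i > R on the types above it.
Rate on top 1: 0.9426. ant pupae: 1.57 > 0.9426 → include.
Rate on top 2: 1.036. beetle grubs: 1.25 > 1.036 → include.
Rate on top 3: 1.104. wireworms: 0.524 < 1.104 → exclude; stop.
Optimal diet: leatherjackets, ant pupae, beetle grubs — 3 of 4 types.

3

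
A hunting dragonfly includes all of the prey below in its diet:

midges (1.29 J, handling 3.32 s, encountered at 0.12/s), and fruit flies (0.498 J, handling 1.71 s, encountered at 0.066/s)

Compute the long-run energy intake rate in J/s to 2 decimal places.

R = Σλ_iE_i / (1 + Σλ_ih_i)
Numerator: 0.12×1.29 + 0.066×0.498 = 0.1877
Denominator: 1 + 0.12×3.32 + 0.066×1.71 = 1.511
R = 0.1877/1.511 = 0.1242 J/s

0.12 J/s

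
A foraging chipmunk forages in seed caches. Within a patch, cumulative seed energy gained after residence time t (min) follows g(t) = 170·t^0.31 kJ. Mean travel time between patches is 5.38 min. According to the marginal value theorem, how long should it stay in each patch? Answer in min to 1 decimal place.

Maximise g(t)/(T+t): set derivative to zero → g'(t)(T+t) = g(t).
g'(t) = 0.31·170·t^-0.69. Setting 0.31·170·t^-0.69 = 170·t^0.31/(5.38+t) gives 0.31(5.38+t) = t, so 0.69·t = 0.31×5.38.
t* = 0.31×5.38/0.69 = 2.417 min.

2.4 min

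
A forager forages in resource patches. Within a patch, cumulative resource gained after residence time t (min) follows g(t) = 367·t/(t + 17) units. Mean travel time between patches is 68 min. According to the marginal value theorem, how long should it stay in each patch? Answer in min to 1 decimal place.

34.0 min

By the marginal value theorem, leave when the instantaneous gain rate g'(t) equals the habitat-wide average g(t)/(T + t).
g'(t) = 367·17/(t + 17)². Setting 367·17/(t+17)² = 367t/[(t+17)(68+t)] gives 17(68+t) = t(t+17), so t² = 17×68 = 1156.
t* = √1156 = 34 min.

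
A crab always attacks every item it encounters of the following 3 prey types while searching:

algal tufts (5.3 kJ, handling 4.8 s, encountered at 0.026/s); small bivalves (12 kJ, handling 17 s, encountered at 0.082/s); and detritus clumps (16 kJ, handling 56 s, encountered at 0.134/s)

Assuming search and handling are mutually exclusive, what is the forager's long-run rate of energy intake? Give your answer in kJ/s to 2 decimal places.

0.33 kJ/s

R = (0.026×5.3 + 0.082×12 + 0.134×16) / (1 + 0.026×4.8 + 0.082×17 + 0.134×56) = 3.266/10.02 = 0.3258 kJ/s.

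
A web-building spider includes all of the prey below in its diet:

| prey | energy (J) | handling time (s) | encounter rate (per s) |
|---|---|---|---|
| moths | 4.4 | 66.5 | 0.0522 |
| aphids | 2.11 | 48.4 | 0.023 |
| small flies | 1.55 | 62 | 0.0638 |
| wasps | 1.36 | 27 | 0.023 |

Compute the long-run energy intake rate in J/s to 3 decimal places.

R = Σλ_iE_i / (1 + Σλ_ih_i)
Numerator: 0.0522×4.4 + 0.023×2.11 + 0.0638×1.55 + 0.023×1.36 = 0.4084
Denominator: 1 + 0.0522×66.5 + 0.023×48.4 + 0.0638×62 + 0.023×27 = 10.16
R = 0.4084/10.16 = 0.04019 J/s

0.040 J/s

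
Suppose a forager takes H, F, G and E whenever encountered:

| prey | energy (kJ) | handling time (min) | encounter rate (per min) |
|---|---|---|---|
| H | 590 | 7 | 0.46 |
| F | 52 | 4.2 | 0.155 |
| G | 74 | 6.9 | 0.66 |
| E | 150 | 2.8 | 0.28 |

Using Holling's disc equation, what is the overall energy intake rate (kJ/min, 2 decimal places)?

Energy encountered per unit search time: 0.46×590 + 0.155×52 + 0.66×74 + 0.28×150 = 370.3 kJ/min.
Handling time per unit search time: 0.46×7 + 0.155×4.2 + 0.66×6.9 + 0.28×2.8 = 9.209.
Rate = 370.3/(1 + 9.209) = 36.27 kJ/min.

36.27 kJ/min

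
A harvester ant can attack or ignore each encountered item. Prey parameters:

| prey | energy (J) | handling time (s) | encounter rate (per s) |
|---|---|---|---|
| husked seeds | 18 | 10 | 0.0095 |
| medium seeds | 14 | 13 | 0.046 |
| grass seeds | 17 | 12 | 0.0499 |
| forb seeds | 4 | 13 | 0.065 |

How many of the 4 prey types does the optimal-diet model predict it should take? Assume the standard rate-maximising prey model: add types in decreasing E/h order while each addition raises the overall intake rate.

3

Profitabilities (E/h, J/s): husked seeds 1.8, grass seeds 1.42, medium seeds 1.08, forb seeds 0.308. Add prey in this order while the next type's profitability exceeds the intake rate on those already taken.
Rate on top 1: 0.1562. grass seeds: 1.42 > 0.1562 → include.
Rate on top 2: 0.6018. medium seeds: 1.08 > 0.6018 → include.
Rate on top 3: 0.7258. forb seeds: 0.308 < 0.7258 → exclude; stop.
Optimal diet: husked seeds, grass seeds, medium seeds — 3 of 4 types.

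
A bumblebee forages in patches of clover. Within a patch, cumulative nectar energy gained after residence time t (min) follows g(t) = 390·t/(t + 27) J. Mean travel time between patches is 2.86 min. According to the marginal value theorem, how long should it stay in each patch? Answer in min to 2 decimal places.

Maximise g(t)/(T+t): set derivative to zero → g'(t)(T+t) = g(t).
g'(t) = 390·27/(t + 27)². Setting 390·27/(t+27)² = 390t/[(t+27)(2.86+t)] gives 27(2.86+t) = t(t+27), so t² = 27×2.86 = 77.22.
t* = √77.22 = 8.787 min.

8.79 min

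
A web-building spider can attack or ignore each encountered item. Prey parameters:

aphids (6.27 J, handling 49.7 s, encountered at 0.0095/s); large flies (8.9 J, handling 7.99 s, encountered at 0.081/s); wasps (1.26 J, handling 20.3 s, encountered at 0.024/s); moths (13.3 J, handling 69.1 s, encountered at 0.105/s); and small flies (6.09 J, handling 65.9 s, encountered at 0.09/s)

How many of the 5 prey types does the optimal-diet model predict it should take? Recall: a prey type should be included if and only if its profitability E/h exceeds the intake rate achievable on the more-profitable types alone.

1

E/h in descending order: large flies 1.11, moths 0.192, aphids 0.126, small flies 0.0924, wasps 0.0621 J/s. The optimal diet is the largest prefix of this list for which every included type satisfies E_i/h_i > R on the types above it.
Rate on top 1: 0.4377. moths: 0.192 < 0.4377 → exclude; stop.
Optimal diet: large flies — 1 of 5 types.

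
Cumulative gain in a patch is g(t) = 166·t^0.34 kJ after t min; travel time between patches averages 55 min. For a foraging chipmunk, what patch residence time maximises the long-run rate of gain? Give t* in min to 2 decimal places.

28.33 min

Optimal t* satisfies g'(t*) = g(t*)/(T + t*).
g'(t) = 0.34·166·t^-0.66. Setting 0.34·166·t^-0.66 = 166·t^0.34/(55+t) gives 0.34(55+t) = t, so 0.66·t = 0.34×55.
t* = 0.34×55/0.66 = 28.33 min.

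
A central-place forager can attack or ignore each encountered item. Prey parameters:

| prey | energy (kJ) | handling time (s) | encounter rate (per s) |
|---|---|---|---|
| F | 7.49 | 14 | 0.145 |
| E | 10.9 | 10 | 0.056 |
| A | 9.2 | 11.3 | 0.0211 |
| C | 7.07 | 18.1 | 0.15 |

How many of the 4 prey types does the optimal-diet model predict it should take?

3

Rank by E/h (kJ/s): E 1.09, A 0.814, F 0.535, C 0.391. Include each in turn until the next type's E/h falls below the running intake rate.
Rate on top 1: 0.3913. A: 0.814 > 0.3913 → include.
Rate on top 2: 0.4473. F: 0.535 > 0.4473 → include.
Rate on top 3: 0.4938. C: 0.391 < 0.4938 → exclude; stop.
Optimal diet: E, A, F — 3 of 4 types.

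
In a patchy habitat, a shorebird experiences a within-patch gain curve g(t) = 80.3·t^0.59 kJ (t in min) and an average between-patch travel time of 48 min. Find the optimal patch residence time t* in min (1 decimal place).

69.1 min

By the marginal value theorem, leave when the instantaneous gain rate g'(t) equals the habitat-wide average g(t)/(T + t).
g'(t) = 0.59·80.3·t^-0.41. Setting 0.59·80.3·t^-0.41 = 80.3·t^0.59/(48+t) gives 0.59(48+t) = t, so 0.41·t = 0.59×48.
t* = 0.59×48/0.41 = 69.07 min.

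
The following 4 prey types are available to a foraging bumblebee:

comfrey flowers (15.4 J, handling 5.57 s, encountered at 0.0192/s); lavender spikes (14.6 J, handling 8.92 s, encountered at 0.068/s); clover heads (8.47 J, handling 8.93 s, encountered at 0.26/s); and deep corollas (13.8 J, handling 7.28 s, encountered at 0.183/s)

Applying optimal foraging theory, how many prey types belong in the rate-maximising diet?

Profitabilities (E/h, J/s): comfrey flowers 2.76, deep corollas 1.9, lavender spikes 1.64, clover heads 0.948. Add prey in this order while the next type's profitability exceeds the intake rate on those already taken.
Rate on top 1: 0.2671. deep corollas: 1.9 > 0.2671 → include.
Rate on top 2: 1.157. lavender spikes: 1.64 > 1.157 → include.
Rate on top 3: 1.252. clover heads: 0.948 < 1.252 → exclude; stop.
Optimal diet: comfrey flowers, deep corollas, lavender spikes — 3 of 4 types.

3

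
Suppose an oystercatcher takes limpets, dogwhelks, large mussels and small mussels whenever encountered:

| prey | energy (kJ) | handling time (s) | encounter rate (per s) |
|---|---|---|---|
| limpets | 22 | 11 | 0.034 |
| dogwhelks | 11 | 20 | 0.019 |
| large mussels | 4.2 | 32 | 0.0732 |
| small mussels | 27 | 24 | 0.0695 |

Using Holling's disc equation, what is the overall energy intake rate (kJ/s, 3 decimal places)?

0.545 kJ/s

R = (0.034×22 + 0.019×11 + 0.0732×4.2 + 0.0695×27) / (1 + 0.034×11 + 0.019×20 + 0.0732×32 + 0.0695×24) = 3.141/5.764 = 0.5449 kJ/s.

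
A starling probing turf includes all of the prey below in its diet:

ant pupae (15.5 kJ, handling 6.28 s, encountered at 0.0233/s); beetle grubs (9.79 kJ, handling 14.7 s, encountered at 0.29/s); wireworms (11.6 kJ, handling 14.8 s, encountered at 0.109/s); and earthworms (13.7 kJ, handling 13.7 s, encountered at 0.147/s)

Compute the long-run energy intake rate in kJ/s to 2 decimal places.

0.72 kJ/s

R = Σλ_iE_i / (1 + Σλ_ih_i)
Numerator: 0.0233×15.5 + 0.29×9.79 + 0.109×11.6 + 0.147×13.7 = 6.479
Denominator: 1 + 0.0233×6.28 + 0.29×14.7 + 0.109×14.8 + 0.147×13.7 = 9.036
R = 6.479/9.036 = 0.7169 kJ/s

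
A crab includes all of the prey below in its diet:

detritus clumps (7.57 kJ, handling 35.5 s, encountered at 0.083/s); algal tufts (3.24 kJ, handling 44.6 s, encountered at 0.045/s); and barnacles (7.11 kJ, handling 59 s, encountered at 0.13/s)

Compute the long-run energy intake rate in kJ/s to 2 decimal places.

0.12 kJ/s

R = Σλ_iE_i / (1 + Σλ_ih_i)
Numerator: 0.083×7.57 + 0.045×3.24 + 0.13×7.11 = 1.698
Denominator: 1 + 0.083×35.5 + 0.045×44.6 + 0.13×59 = 13.62
R = 1.698/13.62 = 0.1247 kJ/s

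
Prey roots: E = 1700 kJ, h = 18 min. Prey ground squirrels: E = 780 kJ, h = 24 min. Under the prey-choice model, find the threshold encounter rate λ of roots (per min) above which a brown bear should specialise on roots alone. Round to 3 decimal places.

The zero-one rule: include ground squirrels iff E₂/h₂ > λE₁/(1+λh₁). Equality gives the switch point.
λE₁h₂ = E₂ + λE₂h₁ ⇒ λ = E₂/(E₁h₂ − E₂h₁) = 780/(4.08e+04 − 1.404e+04) = 0.02915 per min.

0.029 per min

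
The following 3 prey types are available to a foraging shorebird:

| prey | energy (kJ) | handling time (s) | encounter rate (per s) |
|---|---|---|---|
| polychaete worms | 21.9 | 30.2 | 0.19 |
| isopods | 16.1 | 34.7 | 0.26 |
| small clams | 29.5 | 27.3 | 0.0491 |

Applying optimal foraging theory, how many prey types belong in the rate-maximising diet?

E/h in descending order: small clams 1.08, polychaete worms 0.725, isopods 0.464 kJ/s. The optimal diet is the largest prefix of this list for which every included type satisfies E_i/h_i > R on the types above it.
Rate on top 1: 0.6189. polychaete worms: 0.725 > 0.6189 → include.
Rate on top 2: 0.6944. isopods: 0.464 < 0.6944 → exclude; stop.
Optimal diet: small clams, polychaete worms — 2 of 3 types.

2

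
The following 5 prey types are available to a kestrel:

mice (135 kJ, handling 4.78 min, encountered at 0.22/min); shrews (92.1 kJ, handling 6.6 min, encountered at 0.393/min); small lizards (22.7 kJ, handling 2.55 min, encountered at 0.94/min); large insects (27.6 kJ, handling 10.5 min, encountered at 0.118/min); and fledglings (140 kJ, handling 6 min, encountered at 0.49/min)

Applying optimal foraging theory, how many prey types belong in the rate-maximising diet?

Rank by E/h (kJ/min): mice 28.2, fledglings 23.3, shrews 14, small lizards 8.9, large insects 2.63. Include each in turn until the next type's E/h falls below the running intake rate.
Rate on top 1: 14.48. fledglings: 23.3 > 14.48 → include.
Rate on top 2: 19.69. shrews: 14 < 19.69 → exclude; stop.
Optimal diet: mice, fledglings — 2 of 5 types.

2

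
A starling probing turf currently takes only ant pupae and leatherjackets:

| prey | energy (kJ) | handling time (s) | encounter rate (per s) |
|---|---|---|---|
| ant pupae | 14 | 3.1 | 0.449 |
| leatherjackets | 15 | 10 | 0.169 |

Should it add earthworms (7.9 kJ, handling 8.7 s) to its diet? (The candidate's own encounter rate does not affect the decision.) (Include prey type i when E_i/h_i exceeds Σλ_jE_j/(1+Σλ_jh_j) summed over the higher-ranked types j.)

No

Current rate: (0.449×14 + 0.169×15)/(1 + 0.449×3.1 + 0.169×10) = 2.161 kJ/s.
earthworms: E/h = 7.9/8.7 = 0.908 kJ/s.
0.908 < 2.161, so adding earthworms would lower the average — exclude it.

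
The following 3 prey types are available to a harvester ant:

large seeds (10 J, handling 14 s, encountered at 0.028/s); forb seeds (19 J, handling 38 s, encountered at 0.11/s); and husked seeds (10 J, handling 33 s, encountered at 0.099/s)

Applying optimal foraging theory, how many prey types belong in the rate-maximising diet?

2

E/h in descending order: large seeds 0.714, forb seeds 0.5, husked seeds 0.303 J/s. The optimal diet is the largest prefix of this list for which every included type satisfies E_i/h_i > R on the types above it.
Rate on top 1: 0.2011. forb seeds: 0.5 > 0.2011 → include.
Rate on top 2: 0.4253. husked seeds: 0.303 < 0.4253 → exclude; stop.
Optimal diet: large seeds, forb seeds — 2 of 3 types.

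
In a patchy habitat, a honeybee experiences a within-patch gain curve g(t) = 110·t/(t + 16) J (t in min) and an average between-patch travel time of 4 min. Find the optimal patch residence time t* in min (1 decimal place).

Maximise g(t)/(T+t): set derivative to zero → g'(t)(T+t) = g(t).
g'(t) = 110·16/(t + 16)². Setting 110·16/(t+16)² = 110t/[(t+16)(4+t)] gives 16(4+t) = t(t+16), so t² = 16×4 = 64.
t* = √64 = 8 min.

8.0 min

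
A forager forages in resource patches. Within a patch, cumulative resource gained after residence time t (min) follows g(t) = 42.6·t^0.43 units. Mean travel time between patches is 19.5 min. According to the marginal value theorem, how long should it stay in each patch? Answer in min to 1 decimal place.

Optimal t* satisfies g'(t*) = g(t*)/(T + t*).
g'(t) = 0.43·42.6·t^-0.57. Setting 0.43·42.6·t^-0.57 = 42.6·t^0.43/(19.5+t) gives 0.43(19.5+t) = t, so 0.57·t = 0.43×19.5.
t* = 0.43×19.5/0.57 = 14.71 min.

14.7 min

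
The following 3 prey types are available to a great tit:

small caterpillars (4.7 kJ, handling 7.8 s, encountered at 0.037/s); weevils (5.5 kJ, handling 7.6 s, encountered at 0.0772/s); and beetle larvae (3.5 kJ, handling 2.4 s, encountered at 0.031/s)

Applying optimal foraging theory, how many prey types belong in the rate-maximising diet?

3

Profitabilities (E/h, kJ/s): beetle larvae 1.46, weevils 0.724, small caterpillars 0.603. Add prey in this order while the next type's profitability exceeds the intake rate on those already taken.
Rate on top 1: 0.101. weevils: 0.724 > 0.101 → include.
Rate on top 2: 0.3209. small caterpillars: 0.603 > 0.3209 → include.
Optimal diet: beetle larvae, weevils, small caterpillars — 3 of 3 types.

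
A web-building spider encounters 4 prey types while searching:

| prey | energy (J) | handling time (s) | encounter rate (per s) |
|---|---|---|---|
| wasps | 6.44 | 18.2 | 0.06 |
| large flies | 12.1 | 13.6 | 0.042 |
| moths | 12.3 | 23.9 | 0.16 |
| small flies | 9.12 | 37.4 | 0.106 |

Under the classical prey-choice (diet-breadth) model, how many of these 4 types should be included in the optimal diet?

Rank by E/h (J/s): large flies 0.89, moths 0.515, wasps 0.354, small flies 0.244. Include each in turn until the next type's E/h falls below the running intake rate.
Rate on top 1: 0.3234. moths: 0.515 > 0.3234 → include.
Rate on top 2: 0.459. wasps: 0.354 < 0.459 → exclude; stop.
Optimal diet: large flies, moths — 2 of 4 types.

2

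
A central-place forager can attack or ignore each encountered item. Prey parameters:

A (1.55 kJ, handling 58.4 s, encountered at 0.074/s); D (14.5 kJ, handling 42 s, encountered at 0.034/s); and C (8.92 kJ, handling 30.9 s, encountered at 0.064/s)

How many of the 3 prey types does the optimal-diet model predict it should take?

Rank by E/h (kJ/s): D 0.345, C 0.289, A 0.0265. Include each in turn until the next type's E/h falls below the running intake rate.
Rate on top 1: 0.203. C: 0.289 > 0.203 → include.
Rate on top 2: 0.2415. A: 0.0265 < 0.2415 → exclude; stop.
Optimal diet: D, C — 2 of 3 types.

2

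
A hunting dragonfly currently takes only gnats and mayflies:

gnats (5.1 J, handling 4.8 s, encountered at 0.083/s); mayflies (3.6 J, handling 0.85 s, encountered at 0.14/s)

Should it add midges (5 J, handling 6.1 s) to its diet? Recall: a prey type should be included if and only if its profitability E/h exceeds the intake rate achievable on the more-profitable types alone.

Yes

Current rate: (0.083×5.1 + 0.14×3.6)/(1 + 0.083×4.8 + 0.14×0.85) = 0.6111 J/s.
midges: E/h = 5/6.1 = 0.8197 J/s.
0.8197 > 0.6111, so adding midges raises the average — include it.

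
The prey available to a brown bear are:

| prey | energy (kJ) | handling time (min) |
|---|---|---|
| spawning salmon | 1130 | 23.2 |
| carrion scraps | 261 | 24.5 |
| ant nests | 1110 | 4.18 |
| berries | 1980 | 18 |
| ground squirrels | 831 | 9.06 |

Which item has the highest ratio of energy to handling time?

ant nests

In descending order of E/h:
ant nests: 1110/4.18 = 266 kJ/min
berries: 1980/18 = 110 kJ/min
ground squirrels: 831/9.06 = 91.7 kJ/min
spawning salmon: 1130/23.2 = 48.7 kJ/min
carrion scraps: 261/24.5 = 10.7 kJ/min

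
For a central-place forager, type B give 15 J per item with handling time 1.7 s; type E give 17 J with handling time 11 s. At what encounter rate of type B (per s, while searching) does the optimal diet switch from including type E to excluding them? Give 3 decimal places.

Drop type E once their profitability E₂/h₂ falls below the rate achievable on type B alone: E₂/h₂ = λE₁/(1 + λh₁).
Solve for λ: λE₁h₂ = E₂(1 + λh₁) → λ(E₁h₂ − E₂h₁) = E₂ → λ = E₂/(E₁h₂ − E₂h₁).
λ = 17/(15×11 − 17×1.7) = 17/136.1 = 0.1249 per s.

0.125 per s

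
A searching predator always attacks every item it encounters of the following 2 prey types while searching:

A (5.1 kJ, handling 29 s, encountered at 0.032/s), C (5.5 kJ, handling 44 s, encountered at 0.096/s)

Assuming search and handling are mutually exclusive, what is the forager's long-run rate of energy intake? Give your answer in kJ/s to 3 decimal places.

R = (0.032×5.1 + 0.096×5.5) / (1 + 0.032×29 + 0.096×44) = 0.6912/6.152 = 0.1124 kJ/s.

0.112 kJ/s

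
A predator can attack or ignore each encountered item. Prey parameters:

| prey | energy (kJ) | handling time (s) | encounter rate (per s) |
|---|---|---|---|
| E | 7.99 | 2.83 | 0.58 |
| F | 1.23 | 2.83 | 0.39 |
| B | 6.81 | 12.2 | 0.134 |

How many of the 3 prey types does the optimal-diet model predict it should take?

1

E/h in descending order: E 2.82, B 0.558, F 0.435 kJ/s. The optimal diet is the largest prefix of this list for which every included type satisfies E_i/h_i > R on the types above it.
Rate on top 1: 1.754. B: 0.558 < 1.754 → exclude; stop.
Optimal diet: E — 1 of 3 types.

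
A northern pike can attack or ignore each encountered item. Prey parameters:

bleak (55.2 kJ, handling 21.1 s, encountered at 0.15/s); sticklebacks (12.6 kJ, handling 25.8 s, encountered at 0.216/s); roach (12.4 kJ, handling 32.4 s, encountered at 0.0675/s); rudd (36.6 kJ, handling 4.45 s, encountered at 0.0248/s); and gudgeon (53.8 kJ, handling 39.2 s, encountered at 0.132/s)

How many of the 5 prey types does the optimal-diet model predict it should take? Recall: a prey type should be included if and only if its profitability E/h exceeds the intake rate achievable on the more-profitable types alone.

2

Rank by E/h (kJ/s): rudd 8.22, bleak 2.62, gudgeon 1.37, sticklebacks 0.488, roach 0.383. Include each in turn until the next type's E/h falls below the running intake rate.
Rate on top 1: 0.8175. bleak: 2.62 > 0.8175 → include.
Rate on top 2: 2.149. gudgeon: 1.37 < 2.149 → exclude; stop.
Optimal diet: rudd, bleak — 2 of 5 types.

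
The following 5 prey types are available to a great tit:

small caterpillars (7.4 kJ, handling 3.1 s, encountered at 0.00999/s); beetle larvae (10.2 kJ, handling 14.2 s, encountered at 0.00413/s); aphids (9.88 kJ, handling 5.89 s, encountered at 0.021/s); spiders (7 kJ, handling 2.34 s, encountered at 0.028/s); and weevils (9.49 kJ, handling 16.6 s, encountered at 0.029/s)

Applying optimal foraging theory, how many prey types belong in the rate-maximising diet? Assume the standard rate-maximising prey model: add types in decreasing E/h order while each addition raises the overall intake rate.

Profitabilities (E/h, kJ/s): spiders 2.99, small caterpillars 2.39, aphids 1.68, beetle larvae 0.718, weevils 0.572. Add prey in this order while the next type's profitability exceeds the intake rate on those already taken.
Rate on top 1: 0.1839. small caterpillars: 2.39 > 0.1839 → include.
Rate on top 2: 0.2462. aphids: 1.68 > 0.2462 → include.
Rate on top 3: 0.3913. beetle larvae: 0.718 > 0.3913 → include.
Rate on top 4: 0.4063. weevils: 0.572 > 0.4063 → include.
Optimal diet: spiders, small caterpillars, aphids, beetle larvae, weevils — 5 of 5 types.

5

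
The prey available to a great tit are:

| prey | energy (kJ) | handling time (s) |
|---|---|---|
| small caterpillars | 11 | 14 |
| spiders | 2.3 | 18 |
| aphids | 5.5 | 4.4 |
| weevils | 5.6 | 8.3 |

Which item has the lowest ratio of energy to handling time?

In descending order of E/h:
aphids: 5.5/4.4 = 1.25 kJ/s
small caterpillars: 11/14 = 0.786 kJ/s
weevils: 5.6/8.3 = 0.675 kJ/s
spiders: 2.3/18 = 0.128 kJ/s

spiders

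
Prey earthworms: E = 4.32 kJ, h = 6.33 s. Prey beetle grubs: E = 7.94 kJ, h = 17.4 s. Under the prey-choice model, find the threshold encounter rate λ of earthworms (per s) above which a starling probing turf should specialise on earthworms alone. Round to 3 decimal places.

At the threshold, the rate on earthworms alone equals the profitability of beetle grubs: λ·4.32/(1 + λ·6.33) = 7.94/17.4 = 0.4563.
Rearranging, λ(4.32 − 0.4563×6.33) = 0.4563, so λ = 0.4563/1.431 = 0.3188 per s.

0.319 per s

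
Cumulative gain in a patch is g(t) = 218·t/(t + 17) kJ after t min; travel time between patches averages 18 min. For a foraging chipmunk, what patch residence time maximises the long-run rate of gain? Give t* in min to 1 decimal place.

By the marginal value theorem, leave when the instantaneous gain rate g'(t) equals the habitat-wide average g(t)/(T + t).
g'(t) = 218·17/(t + 17)². Setting 218·17/(t+17)² = 218t/[(t+17)(18+t)] gives 17(18+t) = t(t+17), so t² = 17×18 = 306.
t* = √306 = 17.49 min.

17.5 min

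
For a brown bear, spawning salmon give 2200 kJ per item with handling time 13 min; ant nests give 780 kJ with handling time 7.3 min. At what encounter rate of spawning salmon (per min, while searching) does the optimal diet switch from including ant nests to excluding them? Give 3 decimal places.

The zero-one rule: include ant nests iff E₂/h₂ > λE₁/(1+λh₁). Equality gives the switch point.
λE₁h₂ = E₂ + λE₂h₁ ⇒ λ = E₂/(E₁h₂ − E₂h₁) = 780/(1.606e+04 − 1.014e+04) = 0.1318 per min.

0.132 per min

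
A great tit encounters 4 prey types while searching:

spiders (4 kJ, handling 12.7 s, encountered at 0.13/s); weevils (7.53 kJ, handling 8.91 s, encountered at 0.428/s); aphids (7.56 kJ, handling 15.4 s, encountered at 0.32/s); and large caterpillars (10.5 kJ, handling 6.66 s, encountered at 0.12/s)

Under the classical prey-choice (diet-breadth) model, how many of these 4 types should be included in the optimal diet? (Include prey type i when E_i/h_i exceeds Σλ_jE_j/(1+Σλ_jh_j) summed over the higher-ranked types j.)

Rank by E/h (kJ/s): large caterpillars 1.58, weevils 0.845, aphids 0.491, spiders 0.315. Include each in turn until the next type's E/h falls below the running intake rate.
Rate on top 1: 0.7003. weevils: 0.845 > 0.7003 → include.
Rate on top 2: 0.7987. aphids: 0.491 < 0.7987 → exclude; stop.
Optimal diet: large caterpillars, weevils — 2 of 4 types.

2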